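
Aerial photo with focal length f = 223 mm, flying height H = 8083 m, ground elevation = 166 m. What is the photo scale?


scale = f / (H - h) = 223 mm / 7917 m = 223 / 7917000 = 1:35502

1:35502


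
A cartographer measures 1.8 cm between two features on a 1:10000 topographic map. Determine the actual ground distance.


ground = 1.8 cm * 10000 / 100 = 180.0 m

180.0 m


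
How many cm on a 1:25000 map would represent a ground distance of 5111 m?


map_cm = 5111 * 100 / 25000 = 20.444 cm ≈ 20.44 cm

20.44 cm


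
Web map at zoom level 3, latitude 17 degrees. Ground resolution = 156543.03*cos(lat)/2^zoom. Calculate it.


res = 156543.03 * cos(17) / 2^3 = 156543.03 * 0.95630476 / 8 = 18712.86 m/pixel

18712.86 m/pixel


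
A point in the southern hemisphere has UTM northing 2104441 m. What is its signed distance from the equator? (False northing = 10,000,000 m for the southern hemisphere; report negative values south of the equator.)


For southern: actual = 2104441 - 10000000 = -7895559 m

-7895559 m


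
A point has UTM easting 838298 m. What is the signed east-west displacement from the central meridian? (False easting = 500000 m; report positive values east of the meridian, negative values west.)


displacement = 838298 - 500000 = 338298 m

338298 m


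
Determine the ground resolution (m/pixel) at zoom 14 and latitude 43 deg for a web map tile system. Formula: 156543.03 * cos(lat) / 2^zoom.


res = 156543.03 * cos(43) / 2^14 = 156543.03 * 0.7313537 / 16384 = 6.99 m/pixel

6.99 m/pixel


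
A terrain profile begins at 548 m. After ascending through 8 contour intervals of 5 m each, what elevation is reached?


elevation = 548 + 8 * 5 = 588 m

588 m


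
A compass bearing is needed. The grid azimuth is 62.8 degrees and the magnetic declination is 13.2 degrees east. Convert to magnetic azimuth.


magnetic azimuth = grid azimuth - declination (east +ve)
mag_az = 62.8 - 13.2 = 49.6 degrees

49.6 degrees


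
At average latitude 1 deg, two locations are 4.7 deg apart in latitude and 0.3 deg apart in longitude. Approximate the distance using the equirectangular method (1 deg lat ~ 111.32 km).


dlat_km = 4.7 * 111.32 = 523.204
dlon_km = 0.3 * 111.32 * cos(1) ≈ 33.391
dist = sqrt(523.204^2 + 33.391^2) ≈ 524.3 km

524.3 km


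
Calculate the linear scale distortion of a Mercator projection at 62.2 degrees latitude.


SF = 1 / cos(62.2) = 1 / 0.466387 = 2.144

2.144


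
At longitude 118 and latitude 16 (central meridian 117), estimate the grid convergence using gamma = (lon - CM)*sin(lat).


gamma = (118 - 117) * sin(16) = 1 * 0.275637 = 0.276 degrees

0.276 degrees


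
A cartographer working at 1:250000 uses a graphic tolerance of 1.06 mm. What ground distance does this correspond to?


ground = 1.06 mm * 250000 / 1000 = 265.0 m

265.0 m


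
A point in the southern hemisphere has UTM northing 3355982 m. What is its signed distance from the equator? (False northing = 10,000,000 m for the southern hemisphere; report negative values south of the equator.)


For southern: actual = 3355982 - 10000000 = -6644018 m

-6644018 m


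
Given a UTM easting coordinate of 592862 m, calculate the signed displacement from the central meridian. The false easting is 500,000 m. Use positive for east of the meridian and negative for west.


displacement = 592862 - 500000 = 92862 m

92862 m


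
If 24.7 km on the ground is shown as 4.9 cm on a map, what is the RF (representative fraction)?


ground = 24.7 km = 2470000 cm; RF denominator = ground / map = 2470000 / 4.9 ≈ 504082; RF = 1:504082

1:504082


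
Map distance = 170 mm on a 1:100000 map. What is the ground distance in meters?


ground = 170 mm * 100000 / 1000 = 17000.0 m

17000.0 m


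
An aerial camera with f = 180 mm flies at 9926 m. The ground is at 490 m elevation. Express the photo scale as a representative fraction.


scale = f / (H - h) = 180 mm / 9436 m = 180 / 9436000 = 1:52422

1:52422


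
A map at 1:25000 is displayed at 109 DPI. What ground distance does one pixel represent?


pixel_cm = 2.54 / 109 ≈ 0.023303 cm
ground = pixel_cm * 25000 / 100 = 2.54 * 25000 / (109 * 100) = 63500 / 10900 ≈ 5.83 m

5.83 m


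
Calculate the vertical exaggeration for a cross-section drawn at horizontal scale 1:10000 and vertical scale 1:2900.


VE = horizontal_scale / vertical_scale = 10000 / 2900 ≈ 3.4

3.4x


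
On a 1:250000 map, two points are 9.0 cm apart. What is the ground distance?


ground = 9.0 cm * 250000 / 100 = 22500.0 m = 22.5 km

22.5 km


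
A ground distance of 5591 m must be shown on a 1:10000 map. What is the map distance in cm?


map_cm = 5591 * 100 / 10000 = 55.91 cm

55.91 cm


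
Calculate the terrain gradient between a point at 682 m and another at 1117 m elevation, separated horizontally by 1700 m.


gradient = (1117 - 682) / 1700 = 435 / 1700 = 0.2559

0.2559


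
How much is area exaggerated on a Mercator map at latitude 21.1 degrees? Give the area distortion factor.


area_distortion = 1/cos^2(21.1) = 1.149

1.149


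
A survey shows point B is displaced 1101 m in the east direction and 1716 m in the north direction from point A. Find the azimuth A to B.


az = atan2(1101, 1716) = 32.7 deg
adjusted to 0-360: 32.7 degrees

32.7 degrees


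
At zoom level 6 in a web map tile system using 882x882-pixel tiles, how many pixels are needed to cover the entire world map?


tiles per axis = 2^6 = 64
total tiles = 64^2 = 4096
pixels per axis = 64 * 882 = 56448
total pixels = 56448^2 = 3186376704

3186376704 pixels


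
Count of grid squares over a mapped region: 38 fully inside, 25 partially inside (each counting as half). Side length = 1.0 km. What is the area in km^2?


effective squares = 38 + 25 * 0.5 = 50.5
area = 50.5 * 1.0 = 50.5 km^2

50.5 km^2


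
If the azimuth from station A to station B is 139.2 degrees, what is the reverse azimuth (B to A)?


back azimuth = (139.2 + 180) mod 360 = 319.2 degrees

319.2 degrees


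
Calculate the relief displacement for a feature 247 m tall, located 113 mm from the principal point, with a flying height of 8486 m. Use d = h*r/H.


d = h * r / H = 247 * 113 / 8486 = 3.29 mm

3.29 mm


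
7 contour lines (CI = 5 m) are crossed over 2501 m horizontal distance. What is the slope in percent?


elevation change = 7 * 5 = 35 m
slope = 35 / 2501 * 100 = 1.4%

1.4%


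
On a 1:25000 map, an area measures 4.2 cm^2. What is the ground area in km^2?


ground_area = 4.2 * (25000/100)^2 = 262500.0 m^2 = 0.2625 km^2 ≈ 0.263 km^2

0.263 km^2


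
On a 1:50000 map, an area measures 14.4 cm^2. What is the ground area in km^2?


ground_area = 14.4 * (50000/100)^2 = 3600000.0 m^2 = 3.6 km^2

3.6 km^2


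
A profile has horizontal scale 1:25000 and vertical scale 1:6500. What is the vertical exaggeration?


VE = horizontal_scale / vertical_scale = 25000 / 6500 ≈ 3.8

3.8x


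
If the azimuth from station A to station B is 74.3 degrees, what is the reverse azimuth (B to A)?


back azimuth = (74.3 + 180) mod 360 = 254.3 degrees

254.3 degrees


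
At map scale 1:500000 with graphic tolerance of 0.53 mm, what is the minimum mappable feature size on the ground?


ground = 0.53 mm * 500000 / 1000 = 265.0 m

265.0 m


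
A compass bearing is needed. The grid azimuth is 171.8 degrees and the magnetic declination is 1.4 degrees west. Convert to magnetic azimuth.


magnetic azimuth = grid azimuth - declination (east +ve)
mag_az = 171.8 - -1.4 = 173.2 degrees

173.2 degrees


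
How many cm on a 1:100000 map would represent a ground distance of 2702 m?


map_cm = 2702 * 100 / 100000 = 2.702 cm ≈ 2.7 cm

2.7 cm


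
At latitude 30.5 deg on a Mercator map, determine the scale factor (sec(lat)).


SF = 1 / cos(30.5) = 1 / 0.861629 = 1.161

1.161


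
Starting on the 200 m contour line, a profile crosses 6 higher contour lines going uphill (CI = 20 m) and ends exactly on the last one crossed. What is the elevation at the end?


elevation = 200 + 6 * 20 = 320 m

320 m


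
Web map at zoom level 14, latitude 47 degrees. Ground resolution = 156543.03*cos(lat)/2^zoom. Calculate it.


res = 156543.03 * cos(47) / 2^14 = 156543.03 * 0.68199836 / 16384 = 6.52 m/pixel

6.52 m/pixel


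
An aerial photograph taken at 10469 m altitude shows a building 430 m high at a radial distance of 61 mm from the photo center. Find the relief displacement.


d = h * r / H = 430 * 61 / 10469 = 2.51 mm

2.51 mm


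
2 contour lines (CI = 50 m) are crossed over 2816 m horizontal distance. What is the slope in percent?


elevation change = 2 * 50 = 100 m
slope = 100 / 2816 * 100 = 3.6%

3.6%


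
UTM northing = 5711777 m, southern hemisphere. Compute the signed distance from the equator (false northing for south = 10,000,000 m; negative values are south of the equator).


For southern: actual = 5711777 - 10000000 = -4288223 m

-4288223 m


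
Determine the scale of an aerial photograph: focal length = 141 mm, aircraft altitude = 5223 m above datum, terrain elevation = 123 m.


scale = f / (H - h) = 141 mm / 5100 m = 141 / 5100000 = 1:36170

1:36170


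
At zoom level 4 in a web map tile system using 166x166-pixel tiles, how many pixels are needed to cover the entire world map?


tiles per axis = 2^4 = 16
total tiles = 16^2 = 256
pixels per axis = 16 * 166 = 2656
total pixels = 2656^2 = 7054336

7054336 pixels


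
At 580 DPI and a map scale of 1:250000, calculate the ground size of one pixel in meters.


pixel_cm = 2.54 / 580 ≈ 0.004379 cm
ground = pixel_cm * 250000 / 100 = 2.54 * 250000 / (580 * 100) = 635000 / 58000 ≈ 10.95 m

10.95 m


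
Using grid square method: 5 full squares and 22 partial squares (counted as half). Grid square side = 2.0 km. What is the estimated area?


effective squares = 5 + 22 * 0.5 = 16.0
area = 16.0 * 4.0 = 64.0 km^2

64.0 km^2


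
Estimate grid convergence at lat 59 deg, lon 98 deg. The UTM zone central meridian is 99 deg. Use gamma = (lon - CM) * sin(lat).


gamma = (98 - 99) * sin(59) = -1 * 0.857167 = -0.857 degrees

-0.857 degrees


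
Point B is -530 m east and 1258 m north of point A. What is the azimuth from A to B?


az = atan2(-530, 1258) = -22.8 deg
adjusted to 0-360: 337.2 degrees

337.2 degrees


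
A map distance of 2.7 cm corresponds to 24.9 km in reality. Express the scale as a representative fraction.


ground = 24.9 km = 2490000 cm; RF denominator = ground / map = 2490000 / 2.7 ≈ 922222; RF = 1:922222

1:922222


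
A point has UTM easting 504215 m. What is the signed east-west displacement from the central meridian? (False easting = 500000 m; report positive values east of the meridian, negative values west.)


displacement = 504215 - 500000 = 4215 m

4215 m


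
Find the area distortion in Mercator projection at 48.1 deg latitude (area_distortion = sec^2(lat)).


area_distortion = 1/cos^2(48.1) = 2.242

2.242


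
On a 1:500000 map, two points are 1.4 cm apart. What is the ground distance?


ground = 1.4 cm * 500000 / 100 = 7000.0 m = 7.0 km

7.0 km


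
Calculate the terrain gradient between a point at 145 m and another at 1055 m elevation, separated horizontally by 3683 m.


gradient = (1055 - 145) / 3683 = 910 / 3683 = 0.2471

0.2471


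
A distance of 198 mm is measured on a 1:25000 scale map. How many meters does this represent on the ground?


ground = 198 mm * 25000 / 1000 = 4950.0 m

4950.0 m


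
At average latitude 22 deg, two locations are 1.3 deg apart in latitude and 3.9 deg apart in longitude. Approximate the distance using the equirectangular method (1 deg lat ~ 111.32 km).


dlat_km = 1.3 * 111.32 = 144.716
dlon_km = 3.9 * 111.32 * cos(22) ≈ 402.535
dist = sqrt(144.716^2 + 402.535^2) ≈ 427.8 km

427.8 km


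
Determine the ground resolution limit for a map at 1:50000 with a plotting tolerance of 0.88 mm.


ground = 0.88 mm * 50000 / 1000 = 44.0 m

44.0 m


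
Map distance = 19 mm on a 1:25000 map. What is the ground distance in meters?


ground = 19 mm * 25000 / 1000 = 475.0 m

475.0 m


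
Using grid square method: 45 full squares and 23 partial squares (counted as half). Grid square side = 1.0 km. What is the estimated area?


effective squares = 45 + 23 * 0.5 = 56.5
area = 56.5 * 1.0 = 56.5 km^2

56.5 km^2


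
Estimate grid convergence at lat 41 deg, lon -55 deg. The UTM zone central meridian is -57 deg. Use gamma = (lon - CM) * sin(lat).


gamma = (-55 - -57) * sin(41) = 2 * 0.656059 = 1.312 degrees

1.312 degrees


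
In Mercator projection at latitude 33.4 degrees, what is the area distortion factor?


area_distortion = 1/cos^2(33.4) = 1.435

1.435


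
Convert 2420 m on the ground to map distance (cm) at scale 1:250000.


map_cm = 2420 * 100 / 250000 = 0.968 cm ≈ 0.97 cm

0.97 cm


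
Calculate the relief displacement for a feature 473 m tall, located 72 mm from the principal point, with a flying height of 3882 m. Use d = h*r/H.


d = h * r / H = 473 * 72 / 3882 = 8.77 mm

8.77 mm


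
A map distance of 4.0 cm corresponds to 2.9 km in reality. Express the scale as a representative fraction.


ground = 2.9 km = 290000 cm; RF denominator = ground / map = 290000 / 4.0 = 72500; RF = 1:72500

1:72500


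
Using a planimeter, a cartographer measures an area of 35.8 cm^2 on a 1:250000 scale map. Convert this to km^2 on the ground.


ground_area = 35.8 * (250000/100)^2 = 223750000.0 m^2 = 223.75 km^2

223.75 km^2


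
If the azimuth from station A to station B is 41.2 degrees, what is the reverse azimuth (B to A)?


back azimuth = (41.2 + 180) mod 360 = 221.2 degrees

221.2 degrees


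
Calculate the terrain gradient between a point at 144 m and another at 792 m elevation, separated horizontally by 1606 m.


gradient = (792 - 144) / 1606 = 648 / 1606 = 0.4035

0.4035


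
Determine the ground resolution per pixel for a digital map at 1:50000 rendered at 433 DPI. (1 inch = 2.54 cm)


pixel_cm = 2.54 / 433 ≈ 0.005866 cm
ground = pixel_cm * 50000 / 100 = 2.54 * 50000 / (433 * 100) = 127000 / 43300 ≈ 2.93 m

2.93 m


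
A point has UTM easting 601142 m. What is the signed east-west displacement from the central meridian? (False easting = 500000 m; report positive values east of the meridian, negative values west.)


displacement = 601142 - 500000 = 101142 m

101142 m


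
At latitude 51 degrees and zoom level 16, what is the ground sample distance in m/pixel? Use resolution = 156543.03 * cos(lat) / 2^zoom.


res = 156543.03 * cos(51) / 2^16 = 156543.03 * 0.62932039 / 65536 = 1.5 m/pixel

1.5 m/pixel


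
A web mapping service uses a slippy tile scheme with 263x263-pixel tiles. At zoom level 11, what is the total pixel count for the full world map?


tiles per axis = 2^11 = 2048
total tiles = 2048^2 = 4194304
pixels per axis = 2048 * 263 = 538624
total pixels = 538624^2 = 290115813376

290115813376 pixels


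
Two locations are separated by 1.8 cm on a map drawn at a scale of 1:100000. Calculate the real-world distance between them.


ground = 1.8 cm * 100000 / 100 = 1800.0 m = 1.8 km

1.8 km


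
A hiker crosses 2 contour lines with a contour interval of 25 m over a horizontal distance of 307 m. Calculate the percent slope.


elevation change = 2 * 25 = 50 m
slope = 50 / 307 * 100 = 16.3%

16.3%


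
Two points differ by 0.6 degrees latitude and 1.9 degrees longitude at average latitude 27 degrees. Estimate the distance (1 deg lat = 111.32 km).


dlat_km = 0.6 * 111.32 = 66.792
dlon_km = 1.9 * 111.32 * cos(27) ≈ 188.455
dist = sqrt(66.792^2 + 188.455^2) ≈ 199.9 km

199.9 km


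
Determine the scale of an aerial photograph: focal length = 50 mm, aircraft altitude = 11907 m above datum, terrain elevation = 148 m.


scale = f / (H - h) = 50 mm / 11759 m = 50 / 11759000 = 1:235180

1:235180


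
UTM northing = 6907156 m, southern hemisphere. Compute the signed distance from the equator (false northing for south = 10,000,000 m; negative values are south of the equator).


For southern: actual = 6907156 - 10000000 = -3092844 m

-3092844 m


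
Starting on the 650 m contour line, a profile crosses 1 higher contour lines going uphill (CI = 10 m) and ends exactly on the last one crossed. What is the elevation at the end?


elevation = 650 + 1 * 10 = 660 m

660 m


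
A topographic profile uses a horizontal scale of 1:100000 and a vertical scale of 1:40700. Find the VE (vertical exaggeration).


VE = horizontal_scale / vertical_scale = 100000 / 40700 ≈ 2.5

2.5x


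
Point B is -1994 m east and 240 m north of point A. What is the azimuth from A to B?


az = atan2(-1994, 240) = -83.1 deg
adjusted to 0-360: 276.9 degrees

276.9 degrees


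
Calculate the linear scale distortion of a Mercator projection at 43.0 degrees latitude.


SF = 1 / cos(43.0) = 1 / 0.731354 = 1.367

1.367


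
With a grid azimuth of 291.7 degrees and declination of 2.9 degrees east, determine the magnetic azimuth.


magnetic azimuth = grid azimuth - declination (east +ve)
mag_az = 291.7 - 2.9 = 288.8 degrees

288.8 degrees


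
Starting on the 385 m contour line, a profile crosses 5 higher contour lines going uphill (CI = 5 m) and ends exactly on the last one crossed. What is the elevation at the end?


elevation = 385 + 5 * 5 = 410 m

410 m


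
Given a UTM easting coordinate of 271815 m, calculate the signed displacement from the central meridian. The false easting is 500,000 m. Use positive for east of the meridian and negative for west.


displacement = 271815 - 500000 = -228185 m

-228185 m


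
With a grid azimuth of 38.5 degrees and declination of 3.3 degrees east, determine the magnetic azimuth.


magnetic azimuth = grid azimuth - declination (east +ve)
mag_az = 38.5 - 3.3 = 35.2 degrees

35.2 degrees


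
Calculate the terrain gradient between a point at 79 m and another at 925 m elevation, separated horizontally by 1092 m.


gradient = (925 - 79) / 1092 = 846 / 1092 = 0.7747

0.7747


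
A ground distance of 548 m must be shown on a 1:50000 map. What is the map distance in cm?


map_cm = 548 * 100 / 50000 = 1.096 cm ≈ 1.1 cm

1.1 cm


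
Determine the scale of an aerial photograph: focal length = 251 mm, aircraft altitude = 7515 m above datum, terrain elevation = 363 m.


scale = f / (H - h) = 251 mm / 7152 m = 251 / 7152000 = 1:28494

1:28494


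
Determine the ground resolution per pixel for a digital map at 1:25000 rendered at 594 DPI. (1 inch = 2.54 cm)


pixel_cm = 2.54 / 594 ≈ 0.004276 cm
ground = pixel_cm * 25000 / 100 = 2.54 * 25000 / (594 * 100) = 63500 / 59400 ≈ 1.07 m

1.07 m


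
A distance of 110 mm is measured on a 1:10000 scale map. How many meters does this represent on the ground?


ground = 110 mm * 10000 / 1000 = 1100.0 m

1100.0 m


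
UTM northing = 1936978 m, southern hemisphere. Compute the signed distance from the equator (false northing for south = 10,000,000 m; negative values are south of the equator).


For southern: actual = 1936978 - 10000000 = -8063022 m

-8063022 m


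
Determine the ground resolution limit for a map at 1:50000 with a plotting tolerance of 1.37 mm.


ground = 1.37 mm * 50000 / 1000 = 68.5 m

68.5 m


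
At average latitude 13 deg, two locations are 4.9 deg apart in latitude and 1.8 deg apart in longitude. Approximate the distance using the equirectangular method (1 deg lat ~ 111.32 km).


dlat_km = 4.9 * 111.32 = 545.468
dlon_km = 1.8 * 111.32 * cos(13) ≈ 195.24
dist = sqrt(545.468^2 + 195.24^2) ≈ 579.4 km

579.4 km


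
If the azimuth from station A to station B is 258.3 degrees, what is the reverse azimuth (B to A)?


back azimuth = (258.3 + 180) mod 360 = 78.3 degrees

78.3 degrees


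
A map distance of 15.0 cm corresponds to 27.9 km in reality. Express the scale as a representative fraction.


ground = 27.9 km = 2790000 cm; RF denominator = ground / map = 2790000 / 15.0 = 186000; RF = 1:186000

1:186000


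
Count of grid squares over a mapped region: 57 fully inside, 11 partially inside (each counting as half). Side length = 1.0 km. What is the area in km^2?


effective squares = 57 + 11 * 0.5 = 62.5
area = 62.5 * 1.0 = 62.5 km^2

62.5 km^2


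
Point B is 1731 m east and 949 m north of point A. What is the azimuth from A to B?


az = atan2(1731, 949) = 61.3 deg
adjusted to 0-360: 61.3 degrees

61.3 degrees


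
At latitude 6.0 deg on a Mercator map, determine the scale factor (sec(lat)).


SF = 1 / cos(6.0) = 1 / 0.994522 = 1.006

1.006


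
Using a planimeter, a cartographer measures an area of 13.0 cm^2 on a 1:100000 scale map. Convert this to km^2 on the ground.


ground_area = 13.0 * (100000/100)^2 = 13000000.0 m^2 = 13.0 km^2

13.0 km^2


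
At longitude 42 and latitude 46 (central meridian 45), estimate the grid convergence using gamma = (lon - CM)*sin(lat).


gamma = (42 - 45) * sin(46) = -3 * 0.71934 = -2.158 degrees

-2.158 degrees


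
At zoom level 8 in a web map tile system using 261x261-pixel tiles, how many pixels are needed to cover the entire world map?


tiles per axis = 2^8 = 256
total tiles = 256^2 = 65536
pixels per axis = 256 * 261 = 66816
total pixels = 66816^2 = 4464377856

4464377856 pixels


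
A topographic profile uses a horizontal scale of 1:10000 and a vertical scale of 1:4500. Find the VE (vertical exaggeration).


VE = horizontal_scale / vertical_scale = 10000 / 4500 ≈ 2.2

2.2x


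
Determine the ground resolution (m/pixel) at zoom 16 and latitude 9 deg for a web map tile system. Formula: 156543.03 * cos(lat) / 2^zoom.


res = 156543.03 * cos(9) / 2^16 = 156543.03 * 0.98768834 / 65536 = 2.36 m/pixel

2.36 m/pixel


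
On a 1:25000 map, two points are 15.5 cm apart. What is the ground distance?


ground = 15.5 cm * 25000 / 100 = 3875.0 m = 3.875 km

3.875 km


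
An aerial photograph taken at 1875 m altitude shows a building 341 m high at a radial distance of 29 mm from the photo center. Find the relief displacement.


d = h * r / H = 341 * 29 / 1875 = 5.27 mm

5.27 mm


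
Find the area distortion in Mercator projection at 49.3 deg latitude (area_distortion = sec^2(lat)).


area_distortion = 1/cos^2(49.3) = 2.352

2.352


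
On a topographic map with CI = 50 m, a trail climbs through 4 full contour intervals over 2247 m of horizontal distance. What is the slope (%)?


elevation change = 4 * 50 = 200 m
slope = 200 / 2247 * 100 = 8.9%

8.9%


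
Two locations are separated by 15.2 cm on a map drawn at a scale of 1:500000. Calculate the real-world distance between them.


ground = 15.2 cm * 500000 / 100 = 76000.0 m = 76.0 km

76.0 km


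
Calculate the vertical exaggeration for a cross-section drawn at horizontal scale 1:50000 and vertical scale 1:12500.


VE = horizontal_scale / vertical_scale = 50000 / 12500 = 4.0

4.0x


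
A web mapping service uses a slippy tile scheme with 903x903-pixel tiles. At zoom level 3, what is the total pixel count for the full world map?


tiles per axis = 2^3 = 8
total tiles = 8^2 = 64
pixels per axis = 8 * 903 = 7224
total pixels = 7224^2 = 52186176

52186176 pixels


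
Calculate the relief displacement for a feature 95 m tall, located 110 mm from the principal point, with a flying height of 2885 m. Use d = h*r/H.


d = h * r / H = 95 * 110 / 2885 = 3.62 mm

3.62 mm


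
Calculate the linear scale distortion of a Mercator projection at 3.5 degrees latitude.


SF = 1 / cos(3.5) = 1 / 0.998135 = 1.002

1.002


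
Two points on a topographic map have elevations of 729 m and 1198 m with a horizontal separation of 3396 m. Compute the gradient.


gradient = (1198 - 729) / 3396 = 469 / 3396 = 0.1381

0.1381


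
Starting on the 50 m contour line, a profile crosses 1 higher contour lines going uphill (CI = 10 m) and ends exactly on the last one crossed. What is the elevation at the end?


elevation = 50 + 1 * 10 = 60 m

60 m


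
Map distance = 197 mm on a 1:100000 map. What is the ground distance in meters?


ground = 197 mm * 100000 / 1000 = 19700.0 m

19700.0 m


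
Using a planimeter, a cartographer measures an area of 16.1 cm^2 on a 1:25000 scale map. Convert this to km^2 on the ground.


ground_area = 16.1 * (25000/100)^2 = 1006250.0 m^2 = 1.00625 km^2 ≈ 1.006 km^2

1.006 km^2


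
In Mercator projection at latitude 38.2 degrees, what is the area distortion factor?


area_distortion = 1/cos^2(38.2) = 1.619

1.619


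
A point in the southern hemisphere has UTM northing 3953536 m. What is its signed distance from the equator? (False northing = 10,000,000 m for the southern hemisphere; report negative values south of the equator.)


For southern: actual = 3953536 - 10000000 = -6046464 m

-6046464 m


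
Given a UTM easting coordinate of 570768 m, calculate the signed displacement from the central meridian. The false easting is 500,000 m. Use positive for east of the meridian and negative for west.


displacement = 570768 - 500000 = 70768 m

70768 m


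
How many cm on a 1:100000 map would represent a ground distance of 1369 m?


map_cm = 1369 * 100 / 100000 = 1.369 cm ≈ 1.37 cm

1.37 cm


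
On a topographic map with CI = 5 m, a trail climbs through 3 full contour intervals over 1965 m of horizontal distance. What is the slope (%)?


elevation change = 3 * 5 = 15 m
slope = 15 / 1965 * 100 = 0.8%

0.8%


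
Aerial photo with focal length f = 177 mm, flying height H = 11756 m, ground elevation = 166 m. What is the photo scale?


scale = f / (H - h) = 177 mm / 11590 m = 177 / 11590000 = 1:65480

1:65480


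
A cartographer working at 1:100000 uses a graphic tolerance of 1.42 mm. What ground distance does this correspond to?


ground = 1.42 mm * 100000 / 1000 = 142.0 m

142.0 m


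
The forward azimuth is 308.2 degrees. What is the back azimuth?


back azimuth = (308.2 + 180) mod 360 = 128.2 degrees

128.2 degrees


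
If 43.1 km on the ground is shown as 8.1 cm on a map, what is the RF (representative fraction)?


ground = 43.1 km = 4310000 cm; RF denominator = ground / map = 4310000 / 8.1 ≈ 532099; RF = 1:532099

1:532099


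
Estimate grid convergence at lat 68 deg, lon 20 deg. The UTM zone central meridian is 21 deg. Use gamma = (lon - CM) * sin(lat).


gamma = (20 - 21) * sin(68) = -1 * 0.927184 = -0.927 degrees

-0.927 degrees


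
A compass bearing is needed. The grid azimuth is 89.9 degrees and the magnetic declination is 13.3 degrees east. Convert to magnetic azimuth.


magnetic azimuth = grid azimuth - declination (east +ve)
mag_az = 89.9 - 13.3 = 76.6 degrees

76.6 degrees


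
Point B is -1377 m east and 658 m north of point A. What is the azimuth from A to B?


az = atan2(-1377, 658) = -64.5 deg
adjusted to 0-360: 295.5 degrees

295.5 degrees


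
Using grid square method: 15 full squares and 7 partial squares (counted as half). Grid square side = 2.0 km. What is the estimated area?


effective squares = 15 + 7 * 0.5 = 18.5
area = 18.5 * 4.0 = 74.0 km^2

74.0 km^2


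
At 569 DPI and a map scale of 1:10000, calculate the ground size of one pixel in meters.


pixel_cm = 2.54 / 569 ≈ 0.004464 cm
ground = pixel_cm * 10000 / 100 = 2.54 * 10000 / (569 * 100) = 25400 / 56900 ≈ 0.45 m

0.45 m


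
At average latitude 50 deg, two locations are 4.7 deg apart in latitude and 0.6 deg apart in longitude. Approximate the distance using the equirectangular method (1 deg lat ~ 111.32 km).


dlat_km = 4.7 * 111.32 = 523.204
dlon_km = 0.6 * 111.32 * cos(50) ≈ 42.933
dist = sqrt(523.204^2 + 42.933^2) ≈ 525.0 km

525.0 km


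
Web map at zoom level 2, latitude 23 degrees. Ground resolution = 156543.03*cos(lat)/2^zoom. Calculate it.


res = 156543.03 * cos(23) / 2^2 = 156543.03 * 0.92050485 / 4 = 36024.65 m/pixel

36024.65 m/pixel


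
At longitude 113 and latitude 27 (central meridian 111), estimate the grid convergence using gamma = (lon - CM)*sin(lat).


gamma = (113 - 111) * sin(27) = 2 * 0.45399 = 0.908 degrees

0.908 degrees


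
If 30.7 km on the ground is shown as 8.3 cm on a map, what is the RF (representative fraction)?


ground = 30.7 km = 3070000 cm; RF denominator = ground / map = 3070000 / 8.3 ≈ 369880; RF = 1:369880

1:369880


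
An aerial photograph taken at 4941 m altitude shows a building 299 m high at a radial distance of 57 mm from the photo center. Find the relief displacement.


d = h * r / H = 299 * 57 / 4941 = 3.45 mm

3.45 mm


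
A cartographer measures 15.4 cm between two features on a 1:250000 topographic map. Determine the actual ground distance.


ground = 15.4 cm * 250000 / 100 = 38500.0 m = 38.5 km

38.5 km


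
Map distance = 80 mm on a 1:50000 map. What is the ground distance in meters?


ground = 80 mm * 50000 / 1000 = 4000.0 m

4000.0 m


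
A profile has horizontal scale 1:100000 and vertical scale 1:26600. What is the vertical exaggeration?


VE = horizontal_scale / vertical_scale = 100000 / 26600 ≈ 3.8

3.8x


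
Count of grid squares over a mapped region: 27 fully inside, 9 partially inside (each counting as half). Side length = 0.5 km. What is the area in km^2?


effective squares = 27 + 9 * 0.5 = 31.5
area = 31.5 * 0.25 = 7.875 km^2

7.875 km^2


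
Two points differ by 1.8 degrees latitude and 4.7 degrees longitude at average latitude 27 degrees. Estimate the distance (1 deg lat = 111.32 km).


dlat_km = 1.8 * 111.32 = 200.376
dlon_km = 4.7 * 111.32 * cos(27) ≈ 466.178
dist = sqrt(200.376^2 + 466.178^2) ≈ 507.4 km

507.4 km


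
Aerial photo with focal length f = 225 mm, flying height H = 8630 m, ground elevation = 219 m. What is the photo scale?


scale = f / (H - h) = 225 mm / 8411 m = 225 / 8411000 = 1:37382

1:37382


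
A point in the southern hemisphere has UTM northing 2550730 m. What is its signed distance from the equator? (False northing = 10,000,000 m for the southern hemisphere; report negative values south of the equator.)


For southern: actual = 2550730 - 10000000 = -7449270 m

-7449270 m


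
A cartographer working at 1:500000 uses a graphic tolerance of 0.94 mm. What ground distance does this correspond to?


ground = 0.94 mm * 500000 / 1000 = 470.0 m

470.0 m


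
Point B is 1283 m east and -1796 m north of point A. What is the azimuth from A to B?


az = atan2(1283, -1796) = 144.5 deg
adjusted to 0-360: 144.5 degrees

144.5 degrees


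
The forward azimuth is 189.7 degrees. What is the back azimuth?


back azimuth = (189.7 + 180) mod 360 = 9.7 degrees

9.7 degrees


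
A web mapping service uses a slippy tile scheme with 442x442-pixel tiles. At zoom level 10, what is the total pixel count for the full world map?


tiles per axis = 2^10 = 1024
total tiles = 1024^2 = 1048576
pixels per axis = 1024 * 442 = 452608
total pixels = 452608^2 = 204854001664

204854001664 pixels


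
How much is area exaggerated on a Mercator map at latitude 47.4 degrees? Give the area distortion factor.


area_distortion = 1/cos^2(47.4) = 2.183

2.183


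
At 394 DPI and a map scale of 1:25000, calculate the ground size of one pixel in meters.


pixel_cm = 2.54 / 394 ≈ 0.006447 cm
ground = pixel_cm * 25000 / 100 = 2.54 * 25000 / (394 * 100) = 63500 / 39400 ≈ 1.61 m

1.61 m


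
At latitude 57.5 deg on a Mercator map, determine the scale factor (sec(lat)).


SF = 1 / cos(57.5) = 1 / 0.5373 = 1.861

1.861


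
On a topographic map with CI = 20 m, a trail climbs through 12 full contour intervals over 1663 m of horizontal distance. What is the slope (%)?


elevation change = 12 * 20 = 240 m
slope = 240 / 1663 * 100 = 14.4%

14.4%


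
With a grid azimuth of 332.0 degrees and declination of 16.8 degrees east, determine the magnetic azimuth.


magnetic azimuth = grid azimuth - declination (east +ve)
mag_az = 332.0 - 16.8 = 315.2 degrees

315.2 degrees


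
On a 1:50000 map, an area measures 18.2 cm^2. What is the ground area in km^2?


ground_area = 18.2 * (50000/100)^2 = 4550000.0 m^2 = 4.55 km^2

4.55 km^2


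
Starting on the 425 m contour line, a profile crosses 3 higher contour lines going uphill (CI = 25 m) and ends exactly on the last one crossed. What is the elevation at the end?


elevation = 425 + 3 * 25 = 500 m

500 m


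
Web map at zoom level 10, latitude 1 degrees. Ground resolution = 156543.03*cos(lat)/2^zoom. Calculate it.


res = 156543.03 * cos(1) / 2^10 = 156543.03 * 0.9998477 / 1024 = 152.85 m/pixel

152.85 m/pixel


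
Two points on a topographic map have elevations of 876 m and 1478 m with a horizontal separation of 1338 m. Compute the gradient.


gradient = (1478 - 876) / 1338 = 602 / 1338 = 0.4499

0.4499


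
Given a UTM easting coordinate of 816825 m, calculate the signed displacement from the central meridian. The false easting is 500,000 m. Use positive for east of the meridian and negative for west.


displacement = 816825 - 500000 = 316825 m

316825 m


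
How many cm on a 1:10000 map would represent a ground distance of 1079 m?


map_cm = 1079 * 100 / 10000 = 10.79 cm

10.79 cm


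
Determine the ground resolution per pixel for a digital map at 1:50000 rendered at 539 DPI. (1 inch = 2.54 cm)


pixel_cm = 2.54 / 539 ≈ 0.004712 cm
ground = pixel_cm * 50000 / 100 = 2.54 * 50000 / (539 * 100) = 127000 / 53900 ≈ 2.36 m

2.36 m


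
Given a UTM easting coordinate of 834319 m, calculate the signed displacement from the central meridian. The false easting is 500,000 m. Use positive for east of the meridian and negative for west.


displacement = 834319 - 500000 = 334319 m

334319 m


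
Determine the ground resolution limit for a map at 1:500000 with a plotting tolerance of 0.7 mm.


ground = 0.7 mm * 500000 / 1000 = 350.0 m

350.0 m


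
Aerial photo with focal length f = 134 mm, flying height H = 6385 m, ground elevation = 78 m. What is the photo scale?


scale = f / (H - h) = 134 mm / 6307 m = 134 / 6307000 = 1:47067

1:47067


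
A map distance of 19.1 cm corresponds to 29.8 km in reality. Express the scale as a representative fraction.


ground = 29.8 km = 2980000 cm; RF denominator = ground / map = 2980000 / 19.1 ≈ 156021; RF = 1:156021

1:156021


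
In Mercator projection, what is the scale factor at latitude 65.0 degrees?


SF = 1 / cos(65.0) = 1 / 0.422618 = 2.366

2.366


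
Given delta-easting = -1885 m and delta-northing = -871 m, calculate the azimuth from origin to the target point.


az = atan2(-1885, -871) = -114.8 deg
adjusted to 0-360: 245.2 degrees

245.2 degrees


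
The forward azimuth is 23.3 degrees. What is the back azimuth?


back azimuth = (23.3 + 180) mod 360 = 203.3 degrees

203.3 degrees


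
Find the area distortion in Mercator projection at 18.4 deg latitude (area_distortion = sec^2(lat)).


area_distortion = 1/cos^2(18.4) = 1.111

1.111


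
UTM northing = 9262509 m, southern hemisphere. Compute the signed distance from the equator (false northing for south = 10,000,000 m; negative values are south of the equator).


For southern: actual = 9262509 - 10000000 = -737491 m

-737491 m


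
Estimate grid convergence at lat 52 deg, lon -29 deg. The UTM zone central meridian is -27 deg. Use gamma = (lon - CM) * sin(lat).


gamma = (-29 - -27) * sin(52) = -2 * 0.788011 = -1.576 degrees

-1.576 degrees


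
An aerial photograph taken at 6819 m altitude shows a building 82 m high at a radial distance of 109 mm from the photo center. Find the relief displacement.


d = h * r / H = 82 * 109 / 6819 = 1.31 mm

1.31 mm


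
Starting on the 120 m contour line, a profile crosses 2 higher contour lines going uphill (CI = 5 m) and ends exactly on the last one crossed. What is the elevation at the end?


elevation = 120 + 2 * 5 = 130 m

130 m


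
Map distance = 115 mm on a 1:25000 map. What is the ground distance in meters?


ground = 115 mm * 25000 / 1000 = 2875.0 m

2875.0 m


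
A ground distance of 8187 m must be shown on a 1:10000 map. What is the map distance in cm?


map_cm = 8187 * 100 / 10000 = 81.87 cm

81.87 cm


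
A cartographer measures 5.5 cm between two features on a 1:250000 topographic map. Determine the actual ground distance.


ground = 5.5 cm * 250000 / 100 = 13750.0 m = 13.75 km

13.75 km


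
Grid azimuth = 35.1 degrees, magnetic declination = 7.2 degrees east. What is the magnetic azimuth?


magnetic azimuth = grid azimuth - declination (east +ve)
mag_az = 35.1 - 7.2 = 27.9 degrees

27.9 degrees


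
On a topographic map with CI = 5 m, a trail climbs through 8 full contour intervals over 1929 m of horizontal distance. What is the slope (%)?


elevation change = 8 * 5 = 40 m
slope = 40 / 1929 * 100 = 2.1%

2.1%


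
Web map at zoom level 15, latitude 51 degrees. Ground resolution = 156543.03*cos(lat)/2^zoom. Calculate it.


res = 156543.03 * cos(51) / 2^15 = 156543.03 * 0.62932039 / 32768 = 3.01 m/pixel

3.01 m/pixel


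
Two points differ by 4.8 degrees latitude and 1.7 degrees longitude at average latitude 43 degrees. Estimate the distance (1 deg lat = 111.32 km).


dlat_km = 4.8 * 111.32 = 534.336
dlon_km = 1.7 * 111.32 * cos(43) ≈ 138.404
dist = sqrt(534.336^2 + 138.404^2) ≈ 552.0 km

552.0 km


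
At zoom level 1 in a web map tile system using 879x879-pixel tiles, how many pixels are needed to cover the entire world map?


tiles per axis = 2^1 = 2
total tiles = 2^2 = 4
pixels per axis = 2 * 879 = 1758
total pixels = 1758^2 = 3090564

3090564 pixels


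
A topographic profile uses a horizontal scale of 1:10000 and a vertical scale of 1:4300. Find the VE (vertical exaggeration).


VE = horizontal_scale / vertical_scale = 10000 / 4300 ≈ 2.3

2.3x


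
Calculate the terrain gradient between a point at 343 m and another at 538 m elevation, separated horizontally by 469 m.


gradient = (538 - 343) / 469 = 195 / 469 = 0.4158

0.4158


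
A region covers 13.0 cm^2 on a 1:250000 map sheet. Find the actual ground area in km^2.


ground_area = 13.0 * (250000/100)^2 = 81250000.0 m^2 = 81.25 km^2

81.25 km^2


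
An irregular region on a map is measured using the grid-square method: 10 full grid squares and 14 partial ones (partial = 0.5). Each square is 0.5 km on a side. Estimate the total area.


effective squares = 10 + 14 * 0.5 = 17.0
area = 17.0 * 0.25 = 4.25 km^2

4.25 km^2


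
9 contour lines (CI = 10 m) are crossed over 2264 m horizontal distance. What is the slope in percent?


elevation change = 9 * 10 = 90 m
slope = 90 / 2264 * 100 = 4.0%

4.0%


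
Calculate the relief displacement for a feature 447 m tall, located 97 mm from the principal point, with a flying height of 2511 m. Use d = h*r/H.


d = h * r / H = 447 * 97 / 2511 = 17.27 mm

17.27 mm


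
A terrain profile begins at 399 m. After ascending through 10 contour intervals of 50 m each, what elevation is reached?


elevation = 399 + 10 * 50 = 899 m

899 m


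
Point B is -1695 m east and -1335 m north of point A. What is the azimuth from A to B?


az = atan2(-1695, -1335) = -128.2 deg
adjusted to 0-360: 231.8 degrees

231.8 degrees


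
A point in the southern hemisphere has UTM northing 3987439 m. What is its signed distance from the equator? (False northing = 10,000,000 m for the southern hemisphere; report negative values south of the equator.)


For southern: actual = 3987439 - 10000000 = -6012561 m

-6012561 m


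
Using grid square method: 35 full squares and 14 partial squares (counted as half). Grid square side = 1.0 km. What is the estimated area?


effective squares = 35 + 14 * 0.5 = 42.0
area = 42.0 * 1.0 = 42.0 km^2

42.0 km^2
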